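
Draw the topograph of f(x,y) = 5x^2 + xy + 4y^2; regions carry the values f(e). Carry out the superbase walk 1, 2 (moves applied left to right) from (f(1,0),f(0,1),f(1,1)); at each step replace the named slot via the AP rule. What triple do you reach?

start (5,4,10) = (f(1,0),f(0,1),f(1,1))
replace slot 1: 2·(4+10) − 5 = 23 → (23,4,10)
replace slot 2: 2·(23+10) − 4 = 62 → (23,62,10)

23,62,10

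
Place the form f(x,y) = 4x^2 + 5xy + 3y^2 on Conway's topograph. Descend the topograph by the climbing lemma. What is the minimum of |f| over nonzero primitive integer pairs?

translate: b→-3 (≡5 mod 8), so (4,5,3)→(4,-3,2)
flip: (4,-3,2)→(2,3,4)
translate: b→-1 (≡3 mod 4), so (2,3,4)→(2,-1,3)
reduced (well bottom): (2,-1,3) with a≤c, −a<b≤a
well minimum = a = 2

2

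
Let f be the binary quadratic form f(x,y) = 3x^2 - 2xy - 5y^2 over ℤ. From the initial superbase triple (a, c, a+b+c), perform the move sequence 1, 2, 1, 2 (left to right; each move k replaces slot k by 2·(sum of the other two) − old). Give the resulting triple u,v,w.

start (3,-5,-4) = (f(1,0),f(0,1),f(1,1))
replace slot 1: 2·((-5)+(-4)) − 3 = -21 → (-21,-5,-4)
replace slot 2: 2·((-21)+(-4)) − (-5) = -45 → (-21,-45,-4)
replace slot 1: 2·((-45)+(-4)) − (-21) = -77 → (-77,-45,-4)
replace slot 2: 2·((-77)+(-4)) − (-45) = -117 → (-77,-117,-4)

-77,-117,-4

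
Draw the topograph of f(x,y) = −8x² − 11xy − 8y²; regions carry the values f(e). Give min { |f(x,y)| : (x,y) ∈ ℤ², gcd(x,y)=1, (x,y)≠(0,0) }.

translate: b→-5 (≡11 mod 16), so (8,11,8)→(8,-5,5)
flip: (8,-5,5)→(5,5,8)
reduced (well bottom): (5,5,8) with a≤c, −a<b≤a
well minimum |f| = |-5| = 5 (negative-definite)

5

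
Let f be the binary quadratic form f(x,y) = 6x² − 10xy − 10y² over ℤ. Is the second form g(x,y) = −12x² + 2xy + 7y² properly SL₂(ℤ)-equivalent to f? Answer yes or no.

D₁ = 340, D₂ = 340
river cycle of f (length 6): (-10, 10, 6), (6, 14, -6), (-6, 10, 10), (10, 10, -6), (-6, 14, 6), (6, 10, -10)
river cycle of g (length 14): (7, 12, -7), (-7, 16, 3), (3, 14, -12), (-12, 10, 5), (5, 10, -12), (-12, 14, 3), (3, 16, -7), (-7, 12, 7), (7, 16, -3), (-3, 14, 12), … (4 more)
cycles differ ⇒ inequivalent

no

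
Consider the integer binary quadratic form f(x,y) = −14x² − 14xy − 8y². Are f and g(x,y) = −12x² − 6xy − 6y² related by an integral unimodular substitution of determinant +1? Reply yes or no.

D₁ = -252, D₂ = -252
f is negative-definite; reduce −f:
−f: flip: (14,14,8)→(8,-14,14)
−f: translate: b→2 (≡-14 mod 16), so (8,-14,14)→(8,2,8)
−f: reduced (well bottom): (8,2,8) with a≤c, −a<b≤a
flip sign back: reduced form of f is (-8,-2,-8)
g is negative-definite; reduce −g:
−g: flip: (12,6,6)→(6,-6,12)
−g: translate: b→6 (≡-6 mod 12), so (6,-6,12)→(6,6,12)
−g: reduced (well bottom): (6,6,12) with a≤c, −a<b≤a
flip sign back: reduced form of g is (-6,-6,-12)
reduced forms (-8, -2, -8) vs (-6, -6, -12) ⇒ inequivalent

no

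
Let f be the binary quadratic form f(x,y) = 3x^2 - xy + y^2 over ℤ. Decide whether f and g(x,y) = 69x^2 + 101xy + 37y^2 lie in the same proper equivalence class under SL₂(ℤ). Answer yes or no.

D₁ = -11, D₂ = -11
f: flip: (3,-1,1)→(1,1,3)
f: reduced (well bottom): (1,1,3) with a≤c, −a<b≤a
g: translate: b→-37 (≡101 mod 138), so (69,101,37)→(69,-37,5)
g: flip: (69,-37,5)→(5,37,69)
g: translate: b→-3 (≡37 mod 10), so (5,37,69)→(5,-3,1)
g: flip: (5,-3,1)→(1,3,5)
g: translate: b→1 (≡3 mod 2), so (1,3,5)→(1,1,3)
g: reduced (well bottom): (1,1,3) with a≤c, −a<b≤a
reduced forms (1, 1, 3) vs (1, 1, 3) ⇒ equivalent

yes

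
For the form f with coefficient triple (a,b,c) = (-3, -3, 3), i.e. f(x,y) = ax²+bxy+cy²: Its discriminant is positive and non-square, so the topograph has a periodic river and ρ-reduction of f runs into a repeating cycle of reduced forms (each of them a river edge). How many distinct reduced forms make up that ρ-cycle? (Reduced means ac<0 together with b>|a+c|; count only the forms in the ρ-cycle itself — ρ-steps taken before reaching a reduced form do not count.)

D = 45, ⌊√D⌋ = 6
descent: ρ → (3,3,-3)  [lands on river]
river: ρ → (-3,3,3)
ρ-cycle length = 2 (tail of 1 descent step not counted)

2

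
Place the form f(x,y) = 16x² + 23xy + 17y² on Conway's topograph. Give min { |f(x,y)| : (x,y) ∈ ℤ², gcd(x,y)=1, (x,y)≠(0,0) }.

translate: b→-9 (≡23 mod 32), so (16,23,17)→(16,-9,10)
flip: (16,-9,10)→(10,9,16)
reduced (well bottom): (10,9,16) with a≤c, −a<b≤a
well minimum = a = 10

10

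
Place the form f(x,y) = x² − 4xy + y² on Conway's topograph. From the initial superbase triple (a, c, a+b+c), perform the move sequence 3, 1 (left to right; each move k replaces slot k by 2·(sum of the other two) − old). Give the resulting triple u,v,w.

start (1,1,-2) = (f(1,0),f(0,1),f(1,1))
replace slot 3: 2·(1+1) − (-2) = 6 → (1,1,6)
replace slot 1: 2·(1+6) − 1 = 13 → (13,1,6)

13,1,6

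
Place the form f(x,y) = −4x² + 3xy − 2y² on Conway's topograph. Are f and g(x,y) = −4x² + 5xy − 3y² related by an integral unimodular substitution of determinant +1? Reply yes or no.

D₁ = -23, D₂ = -23
f is negative-definite; reduce −f:
−f: flip: (4,-3,2)→(2,3,4)
−f: translate: b→-1 (≡3 mod 4), so (2,3,4)→(2,-1,3)
−f: reduced (well bottom): (2,-1,3) with a≤c, −a<b≤a
flip sign back: reduced form of f is (-2,1,-3)
g is negative-definite; reduce −g:
−g: translate: b→3 (≡-5 mod 8), so (4,-5,3)→(4,3,2)
−g: flip: (4,3,2)→(2,-3,4)
−g: translate: b→1 (≡-3 mod 4), so (2,-3,4)→(2,1,3)
−g: reduced (well bottom): (2,1,3) with a≤c, −a<b≤a
flip sign back: reduced form of g is (-2,-1,-3)
reduced forms (-2, 1, -3) vs (-2, -1, -3) ⇒ inequivalent

no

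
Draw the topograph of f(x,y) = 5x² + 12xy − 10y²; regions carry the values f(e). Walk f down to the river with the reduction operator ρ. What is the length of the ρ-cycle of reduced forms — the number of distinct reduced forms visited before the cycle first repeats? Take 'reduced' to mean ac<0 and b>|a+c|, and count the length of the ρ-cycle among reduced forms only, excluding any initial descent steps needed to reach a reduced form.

D = 344, ⌊√D⌋ = 18
river: ρ → (-10,8,7)
river: ρ → (7,6,-11)
river: ρ → (-11,16,2)
river: ρ → (2,16,-11)
river: ρ → (-11,6,7)
river: ρ → (7,8,-10)
river: ρ → (-10,12,5)
river: ρ → (5,18,-1)
river: ρ → (-1,18,5)
river: ρ → (5,12,-10)
ρ-cycle length = 10 (tail of 0 descent steps not counted)

10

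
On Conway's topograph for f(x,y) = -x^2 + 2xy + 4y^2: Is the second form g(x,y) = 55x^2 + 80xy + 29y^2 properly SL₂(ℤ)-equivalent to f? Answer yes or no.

D₁ = 20, D₂ = 20
river cycle of f (length 2): (-1, 4, 1), (1, 4, -1)
river cycle of g (length 2): (-1, 4, 1), (1, 4, -1)
cycles coincide ⇒ equivalent

yes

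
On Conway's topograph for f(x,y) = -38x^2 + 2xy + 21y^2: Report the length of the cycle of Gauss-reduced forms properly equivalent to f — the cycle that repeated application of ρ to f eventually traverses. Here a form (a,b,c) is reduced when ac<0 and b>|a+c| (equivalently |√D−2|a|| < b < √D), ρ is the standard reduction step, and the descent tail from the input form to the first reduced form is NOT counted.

D = 3196, ⌊√D⌋ = 56
descent: ρ → (21,40,-19)  [lands on river]
river: ρ → (-19,36,25)
river: ρ → (25,14,-30)
river: ρ → (-30,46,9)
river: ρ → (9,44,-35)
river: ρ → (-35,26,18)
river: ρ → (18,46,-15)
river: ρ → (-15,44,21)
ρ-cycle length = 8 (tail of 1 descent step not counted)

8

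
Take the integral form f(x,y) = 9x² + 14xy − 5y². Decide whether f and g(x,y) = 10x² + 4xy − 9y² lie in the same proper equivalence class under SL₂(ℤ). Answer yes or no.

D₁ = 376, D₂ = 376
river cycle of f (length 16): (-5, 16, 6), (6, 8, -13), (-13, 18, 1), (1, 18, -13), (-13, 8, 6), (6, 16, -5), (-5, 14, 9), (9, 4, -10), (-10, 16, 3), (3, 14, -15), … (6 more)
river cycle of g (length 16): (-9, 14, 5), (5, 16, -6), (-6, 8, 13), (13, 18, -1), (-1, 18, 13), (13, 8, -6), (-6, 16, 5), (5, 14, -9), (-9, 4, 10), (10, 16, -3), … (6 more)
cycles differ ⇒ inequivalent

no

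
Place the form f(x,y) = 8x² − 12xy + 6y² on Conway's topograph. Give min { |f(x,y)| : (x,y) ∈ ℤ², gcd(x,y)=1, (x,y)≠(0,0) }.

translate: b→4 (≡-12 mod 16), so (8,-12,6)→(8,4,2)
flip: (8,4,2)→(2,-4,8)
translate: b→0 (≡-4 mod 4), so (2,-4,8)→(2,0,6)
reduced (well bottom): (2,0,6) with a≤c, −a<b≤a
well minimum = a = 2

2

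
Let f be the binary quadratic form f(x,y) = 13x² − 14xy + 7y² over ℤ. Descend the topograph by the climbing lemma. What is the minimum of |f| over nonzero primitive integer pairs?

translate: b→12 (≡-14 mod 26), so (13,-14,7)→(13,12,6)
flip: (13,12,6)→(6,-12,13)
translate: b→0 (≡-12 mod 12), so (6,-12,13)→(6,0,7)
reduced (well bottom): (6,0,7) with a≤c, −a<b≤a
well minimum = a = 6

6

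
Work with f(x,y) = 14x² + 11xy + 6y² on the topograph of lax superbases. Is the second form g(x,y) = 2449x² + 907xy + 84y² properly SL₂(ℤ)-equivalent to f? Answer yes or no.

D₁ = -215, D₂ = -215
f: flip: (14,11,6)→(6,-11,14)
f: translate: b→1 (≡-11 mod 12), so (6,-11,14)→(6,1,9)
f: reduced (well bottom): (6,1,9) with a≤c, −a<b≤a
g: flip: (2449,907,84)→(84,-907,2449)
g: translate: b→-67 (≡-907 mod 168), so (84,-907,2449)→(84,-67,14)
g: flip: (84,-67,14)→(14,67,84)
g: translate: b→11 (≡67 mod 28), so (14,67,84)→(14,11,6)
g: flip: (14,11,6)→(6,-11,14)
g: translate: b→1 (≡-11 mod 12), so (6,-11,14)→(6,1,9)
g: reduced (well bottom): (6,1,9) with a≤c, −a<b≤a
reduced forms (6, 1, 9) vs (6, 1, 9) ⇒ equivalent

yes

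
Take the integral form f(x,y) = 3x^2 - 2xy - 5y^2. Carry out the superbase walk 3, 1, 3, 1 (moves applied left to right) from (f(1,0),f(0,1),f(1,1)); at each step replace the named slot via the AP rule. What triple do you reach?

start (3,-5,-4) = (f(1,0),f(0,1),f(1,1))
replace slot 3: 2·(3+(-5)) − (-4) = 0 → (3,-5,0)
replace slot 1: 2·((-5)+0) − 3 = -13 → (-13,-5,0)
replace slot 3: 2·((-13)+(-5)) − 0 = -36 → (-13,-5,-36)
replace slot 1: 2·((-5)+(-36)) − (-13) = -69 → (-69,-5,-36)

-69,-5,-36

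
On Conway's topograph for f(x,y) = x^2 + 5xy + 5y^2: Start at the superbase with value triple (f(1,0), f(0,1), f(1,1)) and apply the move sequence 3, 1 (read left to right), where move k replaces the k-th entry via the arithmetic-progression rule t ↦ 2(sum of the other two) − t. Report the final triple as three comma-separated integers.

start (1,5,11) = (f(1,0),f(0,1),f(1,1))
replace slot 3: 2·(1+5) − 11 = 1 → (1,5,1)
replace slot 1: 2·(5+1) − 1 = 11 → (11,5,1)

11,5,1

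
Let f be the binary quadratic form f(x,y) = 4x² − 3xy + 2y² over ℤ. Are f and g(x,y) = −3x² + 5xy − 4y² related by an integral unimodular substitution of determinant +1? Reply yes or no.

D₁ = -23, D₂ = -23
f: flip: (4,-3,2)→(2,3,4)
f: translate: b→-1 (≡3 mod 4), so (2,3,4)→(2,-1,3)
f: reduced (well bottom): (2,-1,3) with a≤c, −a<b≤a
g is negative-definite; reduce −g:
−g: translate: b→1 (≡-5 mod 6), so (3,-5,4)→(3,1,2)
−g: flip: (3,1,2)→(2,-1,3)
−g: reduced (well bottom): (2,-1,3) with a≤c, −a<b≤a
flip sign back: reduced form of g is (-2,1,-3)
reduced forms (2, -1, 3) vs (-2, 1, -3) ⇒ inequivalent

no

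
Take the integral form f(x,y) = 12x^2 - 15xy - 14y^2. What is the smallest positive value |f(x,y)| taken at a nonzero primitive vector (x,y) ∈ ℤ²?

descent: ρ → (-14,15,12)  [lands on river]
river: ρ → (12,9,-17)
river: ρ → (-17,25,4)
river: ρ → (4,23,-23)
river: ρ → (-23,23,4)
river: ρ → (4,25,-17)
river: ρ → (-17,9,12)
river: ρ → (12,15,-14)
river: ρ → (-14,13,13)
river: ρ → (13,13,-14)
closes: descent 1, river 10
min |a| on river = 4

4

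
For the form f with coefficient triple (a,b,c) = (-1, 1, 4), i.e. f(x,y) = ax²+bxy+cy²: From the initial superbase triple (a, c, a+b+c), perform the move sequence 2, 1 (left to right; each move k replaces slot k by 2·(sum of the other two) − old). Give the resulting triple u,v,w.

start (-1,4,4) = (f(1,0),f(0,1),f(1,1))
replace slot 2: 2·((-1)+4) − 4 = 2 → (-1,2,4)
replace slot 1: 2·(2+4) − (-1) = 13 → (13,2,4)

13,2,4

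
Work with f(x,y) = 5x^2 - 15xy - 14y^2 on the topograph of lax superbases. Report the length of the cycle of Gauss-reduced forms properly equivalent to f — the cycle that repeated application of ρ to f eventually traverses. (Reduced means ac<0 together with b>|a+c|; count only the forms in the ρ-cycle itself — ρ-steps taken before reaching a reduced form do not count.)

D = 505, ⌊√D⌋ = 22
descent: ρ → (-14,15,5)  [lands on river]
river: ρ → (5,15,-14)
river: ρ → (-14,13,6)
river: ρ → (6,11,-16)
river: ρ → (-16,21,1)
river: ρ → (1,21,-16)
river: ρ → (-16,11,6)
river: ρ → (6,13,-14)
ρ-cycle length = 8 (tail of 1 descent step not counted)

8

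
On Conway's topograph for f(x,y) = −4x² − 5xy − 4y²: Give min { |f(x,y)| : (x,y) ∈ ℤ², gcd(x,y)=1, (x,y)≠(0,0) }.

translate: b→-3 (≡5 mod 8), so (4,5,4)→(4,-3,3)
flip: (4,-3,3)→(3,3,4)
reduced (well bottom): (3,3,4) with a≤c, −a<b≤a
well minimum |f| = |-3| = 3 (negative-definite)

3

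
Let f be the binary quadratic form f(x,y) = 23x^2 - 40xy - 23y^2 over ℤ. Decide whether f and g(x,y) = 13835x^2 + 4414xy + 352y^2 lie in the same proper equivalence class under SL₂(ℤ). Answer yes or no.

D₁ = 3716, D₂ = 3716
river cycle of f (length 38): (-23, 40, 23), (23, 52, -11), (-11, 58, 8), (8, 54, -25), (-25, 46, 16), (16, 50, -19), (-19, 26, 40), (40, 54, -5), (-5, 56, 29), (29, 60, -1), … (28 more)
river cycle of g (length 38): (23, 52, -11), (-11, 58, 8), (8, 54, -25), (-25, 46, 16), (16, 50, -19), (-19, 26, 40), (40, 54, -5), (-5, 56, 29), (29, 60, -1), (-1, 60, 29), … (28 more)
cycles coincide ⇒ equivalent

yes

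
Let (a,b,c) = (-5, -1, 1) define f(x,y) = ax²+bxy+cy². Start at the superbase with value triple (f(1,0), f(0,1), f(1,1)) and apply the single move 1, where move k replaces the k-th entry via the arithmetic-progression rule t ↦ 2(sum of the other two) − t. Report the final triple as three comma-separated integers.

start (-5,1,-5) = (f(1,0),f(0,1),f(1,1))
replace slot 1: 2·(1+(-5)) − (-5) = -3 → (-3,1,-5)

-3,1,-5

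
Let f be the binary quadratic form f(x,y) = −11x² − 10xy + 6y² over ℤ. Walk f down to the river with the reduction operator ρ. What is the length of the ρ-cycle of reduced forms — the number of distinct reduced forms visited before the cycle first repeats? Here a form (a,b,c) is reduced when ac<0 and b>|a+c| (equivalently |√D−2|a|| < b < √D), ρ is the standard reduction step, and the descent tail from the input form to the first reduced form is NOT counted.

D = 364, ⌊√D⌋ = 19
descent: ρ → (6,10,-11)  [lands on river]
river: ρ → (-11,12,5)
river: ρ → (5,18,-2)
river: ρ → (-2,18,5)
river: ρ → (5,12,-11)
river: ρ → (-11,10,6)
river: ρ → (6,14,-7)
river: ρ → (-7,14,6)
ρ-cycle length = 8 (tail of 1 descent step not counted)

8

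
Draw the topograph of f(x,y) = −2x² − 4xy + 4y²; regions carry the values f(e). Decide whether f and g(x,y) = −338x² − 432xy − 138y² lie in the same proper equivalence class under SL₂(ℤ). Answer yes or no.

D₁ = 48, D₂ = 48
river cycle of f (length 2): (4, 4, -2), (-2, 4, 4)
river cycle of g (length 2): (-2, 4, 4), (4, 4, -2)
cycles coincide ⇒ equivalent

yes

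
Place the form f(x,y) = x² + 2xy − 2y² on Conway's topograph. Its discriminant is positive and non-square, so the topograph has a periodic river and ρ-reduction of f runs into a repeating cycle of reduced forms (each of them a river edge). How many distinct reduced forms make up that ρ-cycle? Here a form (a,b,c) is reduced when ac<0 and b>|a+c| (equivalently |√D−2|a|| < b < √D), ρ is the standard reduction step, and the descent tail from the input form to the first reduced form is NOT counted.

D = 12, ⌊√D⌋ = 3
river: ρ → (-2,2,1)
river: ρ → (1,2,-2)
ρ-cycle length = 2 (tail of 0 descent steps not counted)

2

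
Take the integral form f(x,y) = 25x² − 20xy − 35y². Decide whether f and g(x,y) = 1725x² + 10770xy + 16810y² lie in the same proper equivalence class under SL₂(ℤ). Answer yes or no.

D₁ = 3900, D₂ = 3900
river cycle of f (length 6): (-35, 20, 25), (25, 30, -30), (-30, 30, 25), (25, 20, -35), (-35, 50, 10), (10, 50, -35)
river cycle of g (length 6): (25, 30, -30), (-30, 30, 25), (25, 20, -35), (-35, 50, 10), (10, 50, -35), (-35, 20, 25)
cycles coincide ⇒ equivalent

yes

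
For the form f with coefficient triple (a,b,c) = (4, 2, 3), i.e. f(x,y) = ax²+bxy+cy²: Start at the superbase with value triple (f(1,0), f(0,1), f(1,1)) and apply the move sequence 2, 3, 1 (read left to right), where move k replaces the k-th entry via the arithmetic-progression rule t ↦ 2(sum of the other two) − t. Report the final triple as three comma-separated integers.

start (4,3,9) = (f(1,0),f(0,1),f(1,1))
replace slot 2: 2·(4+9) − 3 = 23 → (4,23,9)
replace slot 3: 2·(4+23) − 9 = 45 → (4,23,45)
replace slot 1: 2·(23+45) − 4 = 132 → (132,23,45)

132,23,45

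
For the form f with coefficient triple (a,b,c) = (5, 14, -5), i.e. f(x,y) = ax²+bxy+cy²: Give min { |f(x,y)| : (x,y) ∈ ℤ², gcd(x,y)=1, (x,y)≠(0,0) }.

river: ρ → (-5,16,2)
river: ρ → (2,16,-5)
river: ρ → (-5,14,5)
river: ρ → (5,16,-2)
river: ρ → (-2,16,5)
river: ρ → (5,14,-5)
closes: descent 0, river 6
min |a| on river = 2

2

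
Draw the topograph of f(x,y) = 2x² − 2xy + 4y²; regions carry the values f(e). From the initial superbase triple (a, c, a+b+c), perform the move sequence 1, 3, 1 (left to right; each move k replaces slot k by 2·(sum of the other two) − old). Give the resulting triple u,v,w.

start (2,4,4) = (f(1,0),f(0,1),f(1,1))
replace slot 1: 2·(4+4) − 2 = 14 → (14,4,4)
replace slot 3: 2·(14+4) − 4 = 32 → (14,4,32)
replace slot 1: 2·(4+32) − 14 = 58 → (58,4,32)

58,4,32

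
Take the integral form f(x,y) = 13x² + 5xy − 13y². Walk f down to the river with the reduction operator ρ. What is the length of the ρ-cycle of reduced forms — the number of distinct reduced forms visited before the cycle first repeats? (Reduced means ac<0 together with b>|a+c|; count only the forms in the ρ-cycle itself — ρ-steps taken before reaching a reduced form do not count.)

D = 701, ⌊√D⌋ = 26
river: ρ → (-13,21,5)
river: ρ → (5,19,-17)
river: ρ → (-17,15,7)
river: ρ → (7,13,-19)
river: ρ → (-19,25,1)
river: ρ → (1,25,-19)
river: ρ → (-19,13,7)
river: ρ → (7,15,-17)
river: ρ → (-17,19,5)
river: ρ → (5,21,-13)
river: ρ → (-13,5,13)
river: ρ → (13,21,-5)
river: ρ → (-5,19,17)
river: ρ → (17,15,-7)
river: ρ → (-7,13,19)
river: ρ → (19,25,-1)
river: ρ → (-1,25,19)
river: ρ → (19,13,-7)
river: ρ → (-7,15,17)
river: ρ → (17,19,-5)
river: ρ → (-5,21,13)
river: ρ → (13,5,-13)
ρ-cycle length = 22 (tail of 0 descent steps not counted)

22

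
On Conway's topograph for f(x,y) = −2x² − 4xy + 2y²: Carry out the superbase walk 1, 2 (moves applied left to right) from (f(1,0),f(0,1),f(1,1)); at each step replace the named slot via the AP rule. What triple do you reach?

start (-2,2,-4) = (f(1,0),f(0,1),f(1,1))
replace slot 1: 2·(2+(-4)) − (-2) = -2 → (-2,2,-4)
replace slot 2: 2·((-2)+(-4)) − 2 = -14 → (-2,-14,-4)

-2,-14,-4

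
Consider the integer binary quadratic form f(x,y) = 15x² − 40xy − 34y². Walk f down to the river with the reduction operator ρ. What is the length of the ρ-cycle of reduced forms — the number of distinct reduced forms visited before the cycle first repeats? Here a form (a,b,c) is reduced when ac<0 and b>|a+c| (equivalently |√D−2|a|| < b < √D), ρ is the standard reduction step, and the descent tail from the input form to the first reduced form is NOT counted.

D = 3640, ⌊√D⌋ = 60
descent: ρ → (-34,40,15)  [lands on river]
river: ρ → (15,50,-19)
river: ρ → (-19,26,39)
river: ρ → (39,52,-6)
river: ρ → (-6,56,21)
river: ρ → (21,28,-34)
ρ-cycle length = 6 (tail of 1 descent step not counted)

6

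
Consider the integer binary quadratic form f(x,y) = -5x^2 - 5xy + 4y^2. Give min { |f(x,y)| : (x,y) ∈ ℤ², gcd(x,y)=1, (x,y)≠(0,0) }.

descent: ρ → (4,5,-5)  [lands on river]
river: ρ → (-5,5,4)
river: ρ → (4,3,-6)
river: ρ → (-6,9,1)
river: ρ → (1,9,-6)
river: ρ → (-6,3,4)
closes: descent 1, river 6
min |a| on river = 1

1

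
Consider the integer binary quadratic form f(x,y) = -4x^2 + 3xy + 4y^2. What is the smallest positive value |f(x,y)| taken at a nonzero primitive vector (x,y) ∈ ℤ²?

river: ρ → (4,5,-3)
river: ρ → (-3,7,2)
river: ρ → (2,5,-6)
river: ρ → (-6,7,1)
river: ρ → (1,7,-6)
river: ρ → (-6,5,2)
river: ρ → (2,7,-3)
river: ρ → (-3,5,4)
river: ρ → (4,3,-4)
river: ρ → (-4,5,3)
river: ρ → (3,7,-2)
river: ρ → (-2,5,6)
river: ρ → (6,7,-1)
river: ρ → (-1,7,6)
river: ρ → (6,5,-2)
river: ρ → (-2,7,3)
river: ρ → (3,5,-4)
river: ρ → (-4,3,4)
closes: descent 0, river 18
min |a| on river = 1

1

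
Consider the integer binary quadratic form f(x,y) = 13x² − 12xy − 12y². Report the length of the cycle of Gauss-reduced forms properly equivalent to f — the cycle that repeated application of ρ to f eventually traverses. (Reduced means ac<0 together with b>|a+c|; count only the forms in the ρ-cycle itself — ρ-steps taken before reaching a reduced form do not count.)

D = 768, ⌊√D⌋ = 27
descent: ρ → (-12,12,13)  [lands on river]
river: ρ → (13,14,-11)
river: ρ → (-11,8,16)
river: ρ → (16,24,-3)
river: ρ → (-3,24,16)
river: ρ → (16,8,-11)
river: ρ → (-11,14,13)
river: ρ → (13,12,-12)
ρ-cycle length = 8 (tail of 1 descent step not counted)

8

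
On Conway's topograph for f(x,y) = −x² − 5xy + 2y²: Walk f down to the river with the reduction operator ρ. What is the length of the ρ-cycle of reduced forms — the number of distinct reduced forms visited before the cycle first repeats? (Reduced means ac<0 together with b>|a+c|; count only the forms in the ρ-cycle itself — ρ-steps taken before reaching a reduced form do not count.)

D = 33, ⌊√D⌋ = 5
descent: ρ → (2,5,-1)  [lands on river]
river: ρ → (-1,5,2)
river: ρ → (2,3,-3)
river: ρ → (-3,3,2)
ρ-cycle length = 4 (tail of 1 descent step not counted)

4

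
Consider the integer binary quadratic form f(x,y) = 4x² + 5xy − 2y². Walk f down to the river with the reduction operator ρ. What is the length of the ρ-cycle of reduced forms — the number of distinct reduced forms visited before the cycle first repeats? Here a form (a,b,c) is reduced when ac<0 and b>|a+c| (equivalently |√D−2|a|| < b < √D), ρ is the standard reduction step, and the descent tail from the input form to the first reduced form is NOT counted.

D = 57, ⌊√D⌋ = 7
river: ρ → (-2,7,1)
river: ρ → (1,7,-2)
river: ρ → (-2,5,4)
river: ρ → (4,3,-3)
river: ρ → (-3,3,4)
river: ρ → (4,5,-2)
ρ-cycle length = 6 (tail of 0 descent steps not counted)

6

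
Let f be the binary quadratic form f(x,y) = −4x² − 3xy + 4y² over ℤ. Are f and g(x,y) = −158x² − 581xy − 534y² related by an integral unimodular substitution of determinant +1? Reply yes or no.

D₁ = 73, D₂ = 73
river cycle of f (length 18): (4, 3, -4), (-4, 5, 3), (3, 7, -2), (-2, 5, 6), (6, 7, -1), (-1, 7, 6), (6, 5, -2), (-2, 7, 3), (3, 5, -4), (-4, 3, 4), … (8 more)
river cycle of g (length 18): (-4, 5, 3), (3, 7, -2), (-2, 5, 6), (6, 7, -1), (-1, 7, 6), (6, 5, -2), (-2, 7, 3), (3, 5, -4), (-4, 3, 4), (4, 5, -3), … (8 more)
cycles coincide ⇒ equivalent

yes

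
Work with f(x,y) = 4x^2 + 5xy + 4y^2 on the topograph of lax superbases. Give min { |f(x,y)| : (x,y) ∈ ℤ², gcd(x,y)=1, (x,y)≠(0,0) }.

translate: b→-3 (≡5 mod 8), so (4,5,4)→(4,-3,3)
flip: (4,-3,3)→(3,3,4)
reduced (well bottom): (3,3,4) with a≤c, −a<b≤a
well minimum = a = 3

3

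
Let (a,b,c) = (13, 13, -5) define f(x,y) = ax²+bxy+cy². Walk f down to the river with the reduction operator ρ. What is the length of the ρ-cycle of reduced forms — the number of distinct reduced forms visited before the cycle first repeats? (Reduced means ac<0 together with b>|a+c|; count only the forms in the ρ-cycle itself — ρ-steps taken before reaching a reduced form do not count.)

D = 429, ⌊√D⌋ = 20
river: ρ → (-5,17,7)
river: ρ → (7,11,-11)
river: ρ → (-11,11,7)
river: ρ → (7,17,-5)
river: ρ → (-5,13,13)
river: ρ → (13,13,-5)
ρ-cycle length = 6 (tail of 0 descent steps not counted)

6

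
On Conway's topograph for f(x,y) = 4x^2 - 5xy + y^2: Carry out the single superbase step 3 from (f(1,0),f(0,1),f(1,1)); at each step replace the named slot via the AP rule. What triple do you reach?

start (4,1,0) = (f(1,0),f(0,1),f(1,1))
replace slot 3: 2·(4+1) − 0 = 10 → (4,1,10)

4,1,10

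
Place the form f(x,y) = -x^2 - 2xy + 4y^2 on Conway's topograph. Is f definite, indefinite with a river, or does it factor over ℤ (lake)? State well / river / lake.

D = b²−4ac = (-2)² − 4·(-1)·4 = 20
D > 0 non-square ⇒ indefinite ⇒ periodic river

river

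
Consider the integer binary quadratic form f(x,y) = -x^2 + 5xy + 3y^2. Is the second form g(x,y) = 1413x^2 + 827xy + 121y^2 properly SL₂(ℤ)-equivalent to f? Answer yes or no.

D₁ = 37, D₂ = 37
river cycle of f (length 6): (3, 1, -3), (-3, 5, 1), (1, 5, -3), (-3, 1, 3), (3, 5, -1), (-1, 5, 3)
river cycle of g (length 6): (3, 1, -3), (-3, 5, 1), (1, 5, -3), (-3, 1, 3), (3, 5, -1), (-1, 5, 3)
cycles coincide ⇒ equivalent

yes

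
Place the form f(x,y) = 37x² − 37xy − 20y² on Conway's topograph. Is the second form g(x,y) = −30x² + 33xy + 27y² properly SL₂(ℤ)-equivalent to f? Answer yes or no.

D₁ = 4329, D₂ = 4329
river cycle of f (length 24): (-20, 37, 37), (37, 37, -20), (-20, 43, 31), (31, 19, -32), (-32, 45, 18), (18, 63, -5), (-5, 57, 54), (54, 51, -8), (-8, 61, 19), (19, 53, -20), … (14 more)
river cycle of g (length 30): (27, 21, -36), (-36, 51, 12), (12, 45, -48), (-48, 51, 9), (9, 57, -30), (-30, 63, 3), (3, 63, -30), (-30, 57, 9), (9, 51, -48), (-48, 45, 12), … (20 more)
cycles differ ⇒ inequivalent

no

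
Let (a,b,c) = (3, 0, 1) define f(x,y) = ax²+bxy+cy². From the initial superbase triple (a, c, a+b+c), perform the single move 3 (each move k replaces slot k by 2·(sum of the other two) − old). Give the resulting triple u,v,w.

start (3,1,4) = (f(1,0),f(0,1),f(1,1))
replace slot 3: 2·(3+1) − 4 = 4 → (3,1,4)

3,1,4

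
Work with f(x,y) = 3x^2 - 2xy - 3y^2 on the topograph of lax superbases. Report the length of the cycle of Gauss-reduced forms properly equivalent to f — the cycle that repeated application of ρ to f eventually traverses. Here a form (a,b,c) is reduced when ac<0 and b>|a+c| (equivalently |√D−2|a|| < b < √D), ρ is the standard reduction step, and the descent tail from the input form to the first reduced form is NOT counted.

D = 40, ⌊√D⌋ = 6
descent: ρ → (-3,2,3)  [lands on river]
river: ρ → (3,4,-2)
river: ρ → (-2,4,3)
river: ρ → (3,2,-3)
river: ρ → (-3,4,2)
river: ρ → (2,4,-3)
ρ-cycle length = 6 (tail of 1 descent step not counted)

6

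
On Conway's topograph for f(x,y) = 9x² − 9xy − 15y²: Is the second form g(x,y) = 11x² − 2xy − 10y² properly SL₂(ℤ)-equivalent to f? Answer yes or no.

D₁ = 621, D₂ = 444
discriminants differ ⇒ not SL₂(ℤ)-equivalent

no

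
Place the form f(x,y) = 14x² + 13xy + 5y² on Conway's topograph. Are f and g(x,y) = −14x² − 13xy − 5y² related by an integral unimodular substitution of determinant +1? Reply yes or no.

D₁ = -111, D₂ = -111
f: flip: (14,13,5)→(5,-13,14)
f: translate: b→-3 (≡-13 mod 10), so (5,-13,14)→(5,-3,6)
f: reduced (well bottom): (5,-3,6) with a≤c, −a<b≤a
g is negative-definite; reduce −g:
−g: flip: (14,13,5)→(5,-13,14)
−g: translate: b→-3 (≡-13 mod 10), so (5,-13,14)→(5,-3,6)
−g: reduced (well bottom): (5,-3,6) with a≤c, −a<b≤a
flip sign back: reduced form of g is (-5,3,-6)
reduced forms (5, -3, 6) vs (-5, 3, -6) ⇒ inequivalent

no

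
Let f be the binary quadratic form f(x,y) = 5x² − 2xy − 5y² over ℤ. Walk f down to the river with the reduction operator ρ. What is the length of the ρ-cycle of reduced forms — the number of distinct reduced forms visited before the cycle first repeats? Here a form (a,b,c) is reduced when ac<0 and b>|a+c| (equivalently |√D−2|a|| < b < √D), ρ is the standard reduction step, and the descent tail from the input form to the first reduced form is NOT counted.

D = 104, ⌊√D⌋ = 10
descent: ρ → (-5,2,5)  [lands on river]
river: ρ → (5,8,-2)
river: ρ → (-2,8,5)
river: ρ → (5,2,-5)
river: ρ → (-5,8,2)
river: ρ → (2,8,-5)
ρ-cycle length = 6 (tail of 1 descent step not counted)

6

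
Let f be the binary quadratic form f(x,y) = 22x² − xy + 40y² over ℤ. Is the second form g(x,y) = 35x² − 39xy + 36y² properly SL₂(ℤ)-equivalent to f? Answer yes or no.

D₁ = -3519, D₂ = -3519
f: reduced (well bottom): (22,-1,40) with a≤c, −a<b≤a
g: translate: b→31 (≡-39 mod 70), so (35,-39,36)→(35,31,32)
g: flip: (35,31,32)→(32,-31,35)
g: reduced (well bottom): (32,-31,35) with a≤c, −a<b≤a
reduced forms (22, -1, 40) vs (32, -31, 35) ⇒ inequivalent

no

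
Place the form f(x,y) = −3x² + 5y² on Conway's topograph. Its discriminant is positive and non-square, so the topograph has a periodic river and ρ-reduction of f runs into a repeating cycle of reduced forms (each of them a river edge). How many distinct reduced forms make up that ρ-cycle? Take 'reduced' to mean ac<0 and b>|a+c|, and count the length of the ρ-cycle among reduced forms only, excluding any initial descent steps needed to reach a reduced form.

D = 60, ⌊√D⌋ = 7
descent: ρ → (5,0,-3)
descent: ρ → (-3,6,2)  [lands on river]
river: ρ → (2,6,-3)
ρ-cycle length = 2 (tail of 2 descent steps not counted)

2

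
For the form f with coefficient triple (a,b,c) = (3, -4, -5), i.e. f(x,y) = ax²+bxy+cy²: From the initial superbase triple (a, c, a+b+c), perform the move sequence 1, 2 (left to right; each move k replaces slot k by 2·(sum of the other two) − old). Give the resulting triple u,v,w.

start (3,-5,-6) = (f(1,0),f(0,1),f(1,1))
replace slot 1: 2·((-5)+(-6)) − 3 = -25 → (-25,-5,-6)
replace slot 2: 2·((-25)+(-6)) − (-5) = -57 → (-25,-57,-6)

-25,-57,-6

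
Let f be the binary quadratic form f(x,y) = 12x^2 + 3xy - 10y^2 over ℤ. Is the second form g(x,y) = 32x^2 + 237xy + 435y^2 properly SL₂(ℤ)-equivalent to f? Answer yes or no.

D₁ = 489, D₂ = 489
river cycle of f (length 22): (-10, 17, 5), (5, 13, -16), (-16, 19, 2), (2, 21, -6), (-6, 15, 11), (11, 7, -10), (-10, 13, 8), (8, 19, -4), (-4, 21, 3), (3, 21, -4), … (12 more)
river cycle of g (length 22): (-1, 21, 12), (12, 3, -10), (-10, 17, 5), (5, 13, -16), (-16, 19, 2), (2, 21, -6), (-6, 15, 11), (11, 7, -10), (-10, 13, 8), (8, 19, -4), … (12 more)
cycles coincide ⇒ equivalent

yes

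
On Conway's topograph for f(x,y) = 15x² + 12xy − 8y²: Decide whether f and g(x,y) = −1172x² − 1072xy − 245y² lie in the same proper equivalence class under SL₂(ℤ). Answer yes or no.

D₁ = 624, D₂ = 624
river cycle of f (length 4): (-8, 20, 7), (7, 22, -5), (-5, 18, 15), (15, 12, -8)
river cycle of g (length 4): (-8, 20, 7), (7, 22, -5), (-5, 18, 15), (15, 12, -8)
cycles coincide ⇒ equivalent

yes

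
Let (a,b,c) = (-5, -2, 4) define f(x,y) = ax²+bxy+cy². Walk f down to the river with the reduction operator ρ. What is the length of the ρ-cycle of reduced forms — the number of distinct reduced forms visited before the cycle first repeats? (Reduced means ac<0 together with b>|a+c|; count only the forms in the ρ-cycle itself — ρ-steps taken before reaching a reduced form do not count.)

D = 84, ⌊√D⌋ = 9
descent: ρ → (4,2,-5)  [lands on river]
river: ρ → (-5,8,1)
river: ρ → (1,8,-5)
river: ρ → (-5,2,4)
river: ρ → (4,6,-3)
river: ρ → (-3,6,4)
ρ-cycle length = 6 (tail of 1 descent step not counted)

6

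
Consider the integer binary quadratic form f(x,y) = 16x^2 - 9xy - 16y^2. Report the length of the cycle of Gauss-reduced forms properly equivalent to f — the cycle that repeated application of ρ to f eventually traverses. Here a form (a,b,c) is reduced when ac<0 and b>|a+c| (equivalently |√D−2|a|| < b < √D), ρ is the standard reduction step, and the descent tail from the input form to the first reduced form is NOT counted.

D = 1105, ⌊√D⌋ = 33
descent: ρ → (-16,9,16)  [lands on river]
river: ρ → (16,23,-9)
river: ρ → (-9,31,4)
river: ρ → (4,33,-1)
river: ρ → (-1,33,4)
river: ρ → (4,31,-9)
river: ρ → (-9,23,16)
river: ρ → (16,9,-16)
river: ρ → (-16,23,9)
river: ρ → (9,31,-4)
river: ρ → (-4,33,1)
river: ρ → (1,33,-4)
river: ρ → (-4,31,9)
river: ρ → (9,23,-16)
ρ-cycle length = 14 (tail of 1 descent step not counted)

14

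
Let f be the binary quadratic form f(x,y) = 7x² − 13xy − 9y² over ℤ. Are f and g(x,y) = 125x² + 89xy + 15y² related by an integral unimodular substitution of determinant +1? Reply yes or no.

D₁ = 421, D₂ = 421
river cycle of f (length 26): (-9, 13, 7), (7, 15, -7), (-7, 13, 9), (9, 5, -11), (-11, 17, 3), (3, 19, -5), (-5, 11, 15), (15, 19, -1), (-1, 19, 15), (15, 11, -5), … (16 more)
river cycle of g (length 26): (-7, 13, 9), (9, 5, -11), (-11, 17, 3), (3, 19, -5), (-5, 11, 15), (15, 19, -1), (-1, 19, 15), (15, 11, -5), (-5, 19, 3), (3, 17, -11), … (16 more)
cycles coincide ⇒ equivalent

yes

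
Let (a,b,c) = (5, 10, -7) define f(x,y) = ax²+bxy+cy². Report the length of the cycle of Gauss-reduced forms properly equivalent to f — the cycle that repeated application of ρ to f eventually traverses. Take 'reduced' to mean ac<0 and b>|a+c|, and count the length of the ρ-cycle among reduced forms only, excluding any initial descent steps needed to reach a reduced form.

D = 240, ⌊√D⌋ = 15
river: ρ → (-7,4,8)
river: ρ → (8,12,-3)
river: ρ → (-3,12,8)
river: ρ → (8,4,-7)
river: ρ → (-7,10,5)
river: ρ → (5,10,-7)
ρ-cycle length = 6 (tail of 0 descent steps not counted)

6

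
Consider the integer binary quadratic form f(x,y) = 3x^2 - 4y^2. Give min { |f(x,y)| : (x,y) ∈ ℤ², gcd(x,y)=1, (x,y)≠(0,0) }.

descent: ρ → (-4,0,3)
descent: ρ → (3,6,-1)  [lands on river]
river: ρ → (-1,6,3)
closes: descent 2, river 2
min |a| on river = 1

1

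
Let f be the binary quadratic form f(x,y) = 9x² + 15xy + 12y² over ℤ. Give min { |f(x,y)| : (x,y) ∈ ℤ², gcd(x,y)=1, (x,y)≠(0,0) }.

translate: b→-3 (≡15 mod 18), so (9,15,12)→(9,-3,6)
flip: (9,-3,6)→(6,3,9)
reduced (well bottom): (6,3,9) with a≤c, −a<b≤a
well minimum = a = 6

6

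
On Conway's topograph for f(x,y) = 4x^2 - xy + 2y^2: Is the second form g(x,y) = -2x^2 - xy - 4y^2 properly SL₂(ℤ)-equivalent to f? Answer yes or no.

D₁ = -31, D₂ = -31
f: flip: (4,-1,2)→(2,1,4)
f: reduced (well bottom): (2,1,4) with a≤c, −a<b≤a
g is negative-definite; reduce −g:
−g: reduced (well bottom): (2,1,4) with a≤c, −a<b≤a
flip sign back: reduced form of g is (-2,-1,-4)
reduced forms (2, 1, 4) vs (-2, -1, -4) ⇒ inequivalent

no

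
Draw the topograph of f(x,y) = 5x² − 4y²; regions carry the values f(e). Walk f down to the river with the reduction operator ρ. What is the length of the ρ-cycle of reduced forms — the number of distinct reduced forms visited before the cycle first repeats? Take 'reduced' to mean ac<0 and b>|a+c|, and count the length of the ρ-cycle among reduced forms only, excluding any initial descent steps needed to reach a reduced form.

D = 80, ⌊√D⌋ = 8
descent: ρ → (-4,8,1)  [lands on river]
river: ρ → (1,8,-4)
ρ-cycle length = 2 (tail of 1 descent step not counted)

2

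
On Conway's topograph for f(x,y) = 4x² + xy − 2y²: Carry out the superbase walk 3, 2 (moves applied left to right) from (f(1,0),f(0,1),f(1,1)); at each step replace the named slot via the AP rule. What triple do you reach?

start (4,-2,3) = (f(1,0),f(0,1),f(1,1))
replace slot 3: 2·(4+(-2)) − 3 = 1 → (4,-2,1)
replace slot 2: 2·(4+1) − (-2) = 12 → (4,12,1)

4,12,1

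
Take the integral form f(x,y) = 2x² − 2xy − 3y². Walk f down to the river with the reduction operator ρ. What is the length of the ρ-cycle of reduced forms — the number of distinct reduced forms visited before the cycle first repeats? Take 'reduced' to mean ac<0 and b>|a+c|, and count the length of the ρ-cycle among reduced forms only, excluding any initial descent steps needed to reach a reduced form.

D = 28, ⌊√D⌋ = 5
descent: ρ → (-3,2,2)  [lands on river]
river: ρ → (2,2,-3)
river: ρ → (-3,4,1)
river: ρ → (1,4,-3)
ρ-cycle length = 4 (tail of 1 descent step not counted)

4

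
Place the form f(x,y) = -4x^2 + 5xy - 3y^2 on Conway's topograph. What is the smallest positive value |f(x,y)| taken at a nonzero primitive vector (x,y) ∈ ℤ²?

translate: b→3 (≡-5 mod 8), so (4,-5,3)→(4,3,2)
flip: (4,3,2)→(2,-3,4)
translate: b→1 (≡-3 mod 4), so (2,-3,4)→(2,1,3)
reduced (well bottom): (2,1,3) with a≤c, −a<b≤a
well minimum |f| = |-2| = 2 (negative-definite)

2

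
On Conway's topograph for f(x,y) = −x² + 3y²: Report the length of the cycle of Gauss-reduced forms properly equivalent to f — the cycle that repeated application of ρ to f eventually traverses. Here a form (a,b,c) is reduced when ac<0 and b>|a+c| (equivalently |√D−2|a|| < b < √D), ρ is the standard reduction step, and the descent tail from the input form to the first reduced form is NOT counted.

D = 12, ⌊√D⌋ = 3
descent: ρ → (3,0,-1)
descent: ρ → (-1,2,2)  [lands on river]
river: ρ → (2,2,-1)
ρ-cycle length = 2 (tail of 2 descent steps not counted)

2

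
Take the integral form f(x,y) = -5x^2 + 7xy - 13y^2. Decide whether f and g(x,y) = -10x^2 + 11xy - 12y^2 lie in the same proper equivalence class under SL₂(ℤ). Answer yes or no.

D₁ = -211, D₂ = -359
discriminants differ ⇒ not SL₂(ℤ)-equivalent

no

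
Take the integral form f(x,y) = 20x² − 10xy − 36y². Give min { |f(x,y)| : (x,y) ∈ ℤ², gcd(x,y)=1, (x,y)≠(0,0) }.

descent: ρ → (-36,10,20)
descent: ρ → (20,30,-26)  [lands on river]
river: ρ → (-26,22,24)
river: ρ → (24,26,-24)
river: ρ → (-24,22,26)
river: ρ → (26,30,-20)
river: ρ → (-20,50,6)
river: ρ → (6,46,-36)
river: ρ → (-36,26,16)
river: ρ → (16,38,-24)
river: ρ → (-24,10,30)
river: ρ → (30,50,-4)
river: ρ → (-4,54,4)
river: ρ → (4,50,-30)
river: ρ → (-30,10,24)
river: ρ → (24,38,-16)
river: ρ → (-16,26,36)
river: ρ → (36,46,-6)
river: ρ → (-6,50,20)
closes: descent 2, river 18
min |a| on river = 4

4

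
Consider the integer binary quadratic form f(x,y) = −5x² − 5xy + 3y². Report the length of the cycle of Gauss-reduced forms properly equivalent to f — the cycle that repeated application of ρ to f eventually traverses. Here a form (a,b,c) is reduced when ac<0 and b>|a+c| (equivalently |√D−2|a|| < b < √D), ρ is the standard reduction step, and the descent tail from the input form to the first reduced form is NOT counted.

D = 85, ⌊√D⌋ = 9
descent: ρ → (3,5,-5)  [lands on river]
river: ρ → (-5,5,3)
river: ρ → (3,7,-3)
river: ρ → (-3,5,5)
river: ρ → (5,5,-3)
river: ρ → (-3,7,3)
ρ-cycle length = 6 (tail of 1 descent step not counted)

6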